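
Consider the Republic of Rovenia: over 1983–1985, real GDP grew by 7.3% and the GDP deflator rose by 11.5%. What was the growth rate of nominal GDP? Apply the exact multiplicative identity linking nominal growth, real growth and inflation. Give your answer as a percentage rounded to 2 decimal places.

19.64%

(1 + g_nom) = (1 + g_real)(1 + π) = 1.0730 × 1.1150 = 1.19640.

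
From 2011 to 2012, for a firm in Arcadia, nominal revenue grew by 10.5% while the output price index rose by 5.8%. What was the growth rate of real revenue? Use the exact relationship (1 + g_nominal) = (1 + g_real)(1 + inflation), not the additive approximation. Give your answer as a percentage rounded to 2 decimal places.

(1 + g_nom) = (1 + g_real)(1 + π), so g_real = 1.1050 / 1.0580 − 1 = 0.04442.

4.44%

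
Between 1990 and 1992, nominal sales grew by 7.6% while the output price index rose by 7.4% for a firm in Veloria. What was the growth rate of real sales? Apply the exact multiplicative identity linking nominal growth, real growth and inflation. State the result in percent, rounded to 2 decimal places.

0.19%

(1 + g_nom) = (1 + g_real)(1 + π), so g_real = 1.0760 / 1.0740 − 1 = 0.00186.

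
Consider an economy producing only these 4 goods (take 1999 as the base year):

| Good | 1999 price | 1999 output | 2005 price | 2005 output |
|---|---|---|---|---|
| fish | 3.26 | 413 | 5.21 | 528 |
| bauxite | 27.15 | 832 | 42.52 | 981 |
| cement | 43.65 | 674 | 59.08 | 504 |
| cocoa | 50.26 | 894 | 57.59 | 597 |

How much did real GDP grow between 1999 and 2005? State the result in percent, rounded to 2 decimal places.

Real GDP 1999 = Nominal GDP 1999 = 3.26·413 + 27.15·832 + 43.65·674 + 50.26·894 = 98287.72.
Real GDP 2005 (at 1999 prices) = 3.26·528 + 27.15·981 + 43.65·504 + 50.26·597 = 80360.25.
Real growth = 80360.25/98287.72 − 1 = -0.1824.

-18.24%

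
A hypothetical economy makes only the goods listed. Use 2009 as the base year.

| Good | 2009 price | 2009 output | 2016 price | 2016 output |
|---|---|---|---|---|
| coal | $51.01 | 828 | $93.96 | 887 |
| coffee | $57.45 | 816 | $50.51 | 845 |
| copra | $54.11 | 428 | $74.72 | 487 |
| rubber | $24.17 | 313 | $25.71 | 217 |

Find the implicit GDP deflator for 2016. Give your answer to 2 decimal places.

133.98

Nominal GDP 2016 = 93.96·887 + 50.51·845 + 74.72·487 + 25.71·217 = 167991.18.
Real GDP 2016 (at 2009 prices) = 51.01·887 + 57.45·845 + 54.11·487 + 24.17·217 = 125387.58.
Deflator = Nominal/Real × 100 = 167991.18/125387.58 × 100 = 133.978.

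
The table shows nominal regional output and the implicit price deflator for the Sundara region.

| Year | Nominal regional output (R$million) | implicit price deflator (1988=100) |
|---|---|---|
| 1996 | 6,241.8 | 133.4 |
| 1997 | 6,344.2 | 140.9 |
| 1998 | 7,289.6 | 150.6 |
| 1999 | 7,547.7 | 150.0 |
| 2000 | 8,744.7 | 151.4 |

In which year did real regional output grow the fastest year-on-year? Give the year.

1997: real = 6344.2/1.409 = 4502.63; growth vs 1996 (4679.01) = -3.77%.
1998: real = 7289.6/1.506 = 4840.37; growth vs 1997 (4502.63) = 7.50%.
1999: real = 7547.7/1.500 = 5031.80; growth vs 1998 (4840.37) = 3.95%.
2000: real = 8744.7/1.514 = 5775.89; growth vs 1999 (5031.80) = 14.79%.

2000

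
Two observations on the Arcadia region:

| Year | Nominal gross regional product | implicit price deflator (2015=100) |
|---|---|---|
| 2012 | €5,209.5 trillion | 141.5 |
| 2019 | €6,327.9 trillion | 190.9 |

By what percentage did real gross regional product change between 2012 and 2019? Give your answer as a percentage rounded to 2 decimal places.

Deflate each year: 2012 → 5209.5/1.415 = 3681.63; 2019 → 6327.9/1.909 = 3314.77.
So real gross regional product changed by 3314.77/3681.63 − 1 = -0.0996, i.e. -9.96%.

-9.96%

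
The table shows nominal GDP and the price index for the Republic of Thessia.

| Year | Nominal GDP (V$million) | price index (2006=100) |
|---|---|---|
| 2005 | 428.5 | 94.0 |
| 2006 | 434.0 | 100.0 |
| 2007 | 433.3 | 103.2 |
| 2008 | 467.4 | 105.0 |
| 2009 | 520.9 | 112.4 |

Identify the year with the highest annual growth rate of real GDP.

2006: real = 434.0/1.000 = 434.00; growth vs 2005 (455.85) = -4.79%.
2007: real = 433.3/1.032 = 419.86; growth vs 2006 (434.00) = -3.26%.
2008: real = 467.4/1.050 = 445.14; growth vs 2007 (419.86) = 6.02%.
2009: real = 520.9/1.124 = 463.43; growth vs 2008 (445.14) = 4.11%.

2008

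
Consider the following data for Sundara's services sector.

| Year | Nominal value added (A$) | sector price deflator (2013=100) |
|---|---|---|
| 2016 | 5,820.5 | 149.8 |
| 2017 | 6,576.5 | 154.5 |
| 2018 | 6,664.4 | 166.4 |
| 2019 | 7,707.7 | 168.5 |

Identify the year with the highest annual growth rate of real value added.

2017: real = 6576.5/1.545 = 4256.63; growth vs 2016 (3885.51) = 9.55%.
2018: real = 6664.4/1.664 = 4005.05; growth vs 2017 (4256.63) = -5.91%.
2019: real = 7707.7/1.685 = 4574.30; growth vs 2018 (4005.05) = 14.21%.

2019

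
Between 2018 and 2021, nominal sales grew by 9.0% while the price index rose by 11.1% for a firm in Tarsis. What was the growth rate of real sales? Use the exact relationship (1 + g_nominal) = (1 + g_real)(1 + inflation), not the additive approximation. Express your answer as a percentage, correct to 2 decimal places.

-1.89%

(1 + g_nom) = (1 + g_real)(1 + π), so g_real = 1.0900 / 1.1110 − 1 = -0.01890.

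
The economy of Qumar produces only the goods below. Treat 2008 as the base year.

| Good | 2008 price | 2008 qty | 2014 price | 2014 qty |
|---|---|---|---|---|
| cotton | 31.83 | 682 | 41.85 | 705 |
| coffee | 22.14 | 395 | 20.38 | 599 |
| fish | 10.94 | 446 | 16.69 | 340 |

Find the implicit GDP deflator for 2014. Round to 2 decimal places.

120.20

Nominal GDP 2014 = 41.85·705 + 20.38·599 + 16.69·340 = 47386.47.
Real GDP 2014 (at 2008 prices) = 31.83·705 + 22.14·599 + 10.94·340 = 39421.61.
Deflator = Nominal/Real × 100 = 47386.47/39421.61 × 100 = 120.204.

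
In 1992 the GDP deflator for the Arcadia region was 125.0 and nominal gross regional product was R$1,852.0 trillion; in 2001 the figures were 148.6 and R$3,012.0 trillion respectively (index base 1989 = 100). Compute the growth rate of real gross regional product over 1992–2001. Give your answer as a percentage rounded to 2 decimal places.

36.81%

Deflate each year: 1992 → 1852.0/1.250 = 1481.60; 2001 → 3012.0/1.486 = 2026.92.
So real gross regional product changed by 2026.92/1481.60 − 1 = 0.3681, i.e. 36.81%.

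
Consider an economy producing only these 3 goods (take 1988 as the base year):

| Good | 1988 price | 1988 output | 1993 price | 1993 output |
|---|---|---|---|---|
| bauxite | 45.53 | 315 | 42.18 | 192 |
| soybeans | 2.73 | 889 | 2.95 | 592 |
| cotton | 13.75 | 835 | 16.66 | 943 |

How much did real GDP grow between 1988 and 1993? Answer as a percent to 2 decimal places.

Real GDP 1988 = Nominal GDP 1988 = 45.53·315 + 2.73·889 + 13.75·835 = 28250.17.
Real GDP 1993 (at 1988 prices) = 45.53·192 + 2.73·592 + 13.75·943 = 23324.17.
Real growth = 23324.17/28250.17 − 1 = -0.1744.

-17.44%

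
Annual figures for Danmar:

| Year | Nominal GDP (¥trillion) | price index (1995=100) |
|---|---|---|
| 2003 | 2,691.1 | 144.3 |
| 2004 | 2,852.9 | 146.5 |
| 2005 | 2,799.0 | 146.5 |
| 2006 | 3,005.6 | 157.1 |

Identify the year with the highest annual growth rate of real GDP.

2004: real = 2852.9/1.465 = 1947.37; growth vs 2003 (1864.93) = 4.42%.
2005: real = 2799.0/1.465 = 1910.58; growth vs 2004 (1947.37) = -1.89%.
2006: real = 3005.6/1.571 = 1913.18; growth vs 2005 (1910.58) = 0.14%.

2004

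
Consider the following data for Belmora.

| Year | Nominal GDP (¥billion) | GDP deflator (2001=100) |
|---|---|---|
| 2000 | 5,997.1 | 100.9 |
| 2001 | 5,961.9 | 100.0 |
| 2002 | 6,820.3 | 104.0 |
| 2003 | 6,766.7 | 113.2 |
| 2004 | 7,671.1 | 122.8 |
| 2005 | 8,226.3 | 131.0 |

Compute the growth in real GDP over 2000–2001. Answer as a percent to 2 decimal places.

0.31%

Real GDP 2000 = 5997.1/1.009 = 5943.61.
Real GDP 2001 = 5961.9/1.000 = 5961.90.
Change = 5961.90/5943.61 − 1 = 0.0031.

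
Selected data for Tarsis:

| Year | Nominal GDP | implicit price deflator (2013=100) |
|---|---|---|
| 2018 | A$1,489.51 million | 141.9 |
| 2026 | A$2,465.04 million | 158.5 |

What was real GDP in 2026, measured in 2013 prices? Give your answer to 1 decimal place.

A$1,555.2 million

Real GDP = Nominal / (implicit price deflator/100) = 2465.04 / 1.585 = 1555.23.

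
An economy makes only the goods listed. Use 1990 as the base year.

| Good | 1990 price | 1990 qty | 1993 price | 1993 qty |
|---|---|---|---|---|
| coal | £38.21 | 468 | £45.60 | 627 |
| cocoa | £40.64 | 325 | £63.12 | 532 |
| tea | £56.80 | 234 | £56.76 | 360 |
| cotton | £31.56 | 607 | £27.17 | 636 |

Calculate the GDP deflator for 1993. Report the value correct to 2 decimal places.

Nominal GDP 1993 = 45.60·627 + 63.12·532 + 56.76·360 + 27.17·636 = 99884.76.
Real GDP 1993 (at 1990 prices) = 38.21·627 + 40.64·532 + 56.80·360 + 31.56·636 = 86098.31.
Deflator = Nominal/Real × 100 = 99884.76/86098.31 × 100 = 116.012.

116.01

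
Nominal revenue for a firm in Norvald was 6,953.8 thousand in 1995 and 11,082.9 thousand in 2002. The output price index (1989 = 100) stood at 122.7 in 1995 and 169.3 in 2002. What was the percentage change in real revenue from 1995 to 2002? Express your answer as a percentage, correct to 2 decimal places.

Real revenue 1995 = 6953.8 / 1.227 = 5667.32.
Real revenue 2002 = 11082.9 / 1.693 = 6546.31.
Real growth = 6546.31 / 5667.32 − 1 = 0.1551.

15.51%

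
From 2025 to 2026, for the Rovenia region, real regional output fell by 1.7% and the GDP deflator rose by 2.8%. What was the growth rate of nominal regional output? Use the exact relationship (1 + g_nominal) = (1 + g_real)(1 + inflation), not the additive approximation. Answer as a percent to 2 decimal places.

1.05%

(1 + g_nom) = (1 + g_real)(1 + π) = 0.9830 × 1.0280 = 1.01052.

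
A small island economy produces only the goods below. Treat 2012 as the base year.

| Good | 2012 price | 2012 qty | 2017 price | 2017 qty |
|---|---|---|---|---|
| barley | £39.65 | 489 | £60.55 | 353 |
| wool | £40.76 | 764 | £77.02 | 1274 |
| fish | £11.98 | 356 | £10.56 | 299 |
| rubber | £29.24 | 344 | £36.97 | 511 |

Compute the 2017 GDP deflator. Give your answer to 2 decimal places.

Nominal GDP 2017 = 60.55·353 + 77.02·1274 + 10.56·299 + 36.97·511 = 141546.74.
Real GDP 2017 (at 2012 prices) = 39.65·353 + 40.76·1274 + 11.98·299 + 29.24·511 = 84448.35.
Deflator = Nominal/Real × 100 = 141546.74/84448.35 × 100 = 167.613.

167.61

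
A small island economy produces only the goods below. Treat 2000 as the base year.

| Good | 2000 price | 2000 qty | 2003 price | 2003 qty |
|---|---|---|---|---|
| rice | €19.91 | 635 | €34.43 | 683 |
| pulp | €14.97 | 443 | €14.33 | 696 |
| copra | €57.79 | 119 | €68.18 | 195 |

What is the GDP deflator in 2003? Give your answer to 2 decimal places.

132.58

Nominal GDP 2003 = 34.43·683 + 14.33·696 + 68.18·195 = 46784.47.
Real GDP 2003 (at 2000 prices) = 19.91·683 + 14.97·696 + 57.79·195 = 35286.70.
Deflator = Nominal/Real × 100 = 46784.47/35286.70 × 100 = 132.584.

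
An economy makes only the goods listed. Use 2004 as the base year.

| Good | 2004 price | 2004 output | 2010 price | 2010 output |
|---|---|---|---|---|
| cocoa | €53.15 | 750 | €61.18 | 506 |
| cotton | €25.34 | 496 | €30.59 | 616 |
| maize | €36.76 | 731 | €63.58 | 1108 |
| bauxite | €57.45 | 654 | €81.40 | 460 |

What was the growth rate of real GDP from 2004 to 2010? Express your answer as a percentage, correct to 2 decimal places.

-6.17%

Real GDP 2004 = Nominal GDP 2004 = 53.15·750 + 25.34·496 + 36.76·731 + 57.45·654 = 116875.00.
Real GDP 2010 (at 2004 prices) = 53.15·506 + 25.34·616 + 36.76·1108 + 57.45·460 = 109660.42.
Real growth = 109660.42/116875.00 − 1 = -0.0617.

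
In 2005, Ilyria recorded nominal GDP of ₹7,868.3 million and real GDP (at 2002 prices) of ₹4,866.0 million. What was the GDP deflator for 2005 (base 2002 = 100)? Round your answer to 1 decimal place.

GDP deflator = (Nominal / Real) × 100 = 7868.3 / 4866.0 × 100 = 161.70.

161.7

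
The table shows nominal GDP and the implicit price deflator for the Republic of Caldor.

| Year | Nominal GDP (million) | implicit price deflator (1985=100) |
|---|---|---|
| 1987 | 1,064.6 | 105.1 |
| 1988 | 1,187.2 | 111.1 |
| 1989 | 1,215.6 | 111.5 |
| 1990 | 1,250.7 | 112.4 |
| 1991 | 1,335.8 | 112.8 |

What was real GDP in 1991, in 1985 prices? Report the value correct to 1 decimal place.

1,184.2 million

Real GDP 1991 = 1335.8 / 1.128 = 1184.22.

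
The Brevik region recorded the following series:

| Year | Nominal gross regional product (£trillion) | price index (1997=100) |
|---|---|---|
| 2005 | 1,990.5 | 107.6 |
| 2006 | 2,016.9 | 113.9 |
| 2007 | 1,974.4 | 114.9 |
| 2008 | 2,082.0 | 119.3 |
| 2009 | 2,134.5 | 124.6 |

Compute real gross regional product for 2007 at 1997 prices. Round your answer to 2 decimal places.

£1,718.36 trillion

Real gross regional product 2007 = 1974.4 / 1.149 = 1718.36.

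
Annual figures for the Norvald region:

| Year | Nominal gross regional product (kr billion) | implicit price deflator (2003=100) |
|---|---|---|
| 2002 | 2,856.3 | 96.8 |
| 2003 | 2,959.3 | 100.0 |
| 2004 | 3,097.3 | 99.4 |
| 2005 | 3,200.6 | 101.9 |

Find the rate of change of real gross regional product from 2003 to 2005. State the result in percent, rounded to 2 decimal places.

Real gross regional product 2003 = 2959.3/1.000 = 2959.30.
Real gross regional product 2005 = 3200.6/1.019 = 3140.92.
Change = 3140.92/2959.30 − 1 = 0.0614.

6.14%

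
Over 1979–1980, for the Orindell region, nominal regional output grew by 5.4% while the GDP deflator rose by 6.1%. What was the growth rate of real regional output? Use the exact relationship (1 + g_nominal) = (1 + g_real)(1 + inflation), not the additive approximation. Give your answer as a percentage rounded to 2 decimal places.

(1 + g_nom) = (1 + g_real)(1 + π), so g_real = 1.0540 / 1.0610 − 1 = -0.00660.

-0.66%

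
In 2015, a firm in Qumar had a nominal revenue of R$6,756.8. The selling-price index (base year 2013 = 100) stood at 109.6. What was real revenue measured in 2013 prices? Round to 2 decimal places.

Real revenue = Nominal / (selling-price index/100) = 6756.8 / 1.096 = 6164.96.

R$6,164.96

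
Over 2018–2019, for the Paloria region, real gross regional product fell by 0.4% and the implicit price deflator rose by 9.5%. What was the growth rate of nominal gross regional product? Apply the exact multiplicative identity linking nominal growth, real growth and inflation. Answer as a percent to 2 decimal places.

(1 + g_nom) = (1 + g_real)(1 + π) = 0.9960 × 1.0950 = 1.09062.

9.06%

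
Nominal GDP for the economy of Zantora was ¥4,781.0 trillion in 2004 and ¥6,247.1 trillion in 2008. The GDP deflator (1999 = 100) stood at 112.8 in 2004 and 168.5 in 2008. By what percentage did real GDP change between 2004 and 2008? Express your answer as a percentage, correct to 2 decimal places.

-12.53%

Deflate each year: 2004 → 4781.0/1.128 = 4238.48; 2008 → 6247.1/1.685 = 3707.48.
So real GDP changed by 3707.48/4238.48 − 1 = -0.1253, i.e. -12.53%.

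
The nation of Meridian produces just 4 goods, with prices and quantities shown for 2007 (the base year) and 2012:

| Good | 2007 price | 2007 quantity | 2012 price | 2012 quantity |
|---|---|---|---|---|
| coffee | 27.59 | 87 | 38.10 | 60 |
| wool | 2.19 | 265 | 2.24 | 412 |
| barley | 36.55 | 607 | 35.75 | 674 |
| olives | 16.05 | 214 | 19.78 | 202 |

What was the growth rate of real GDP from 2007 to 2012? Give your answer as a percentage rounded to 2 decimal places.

6.41%

Real GDP 2007 = Nominal GDP 2007 = 27.59·87 + 2.19·265 + 36.55·607 + 16.05·214 = 28601.23.
Real GDP 2012 (at 2007 prices) = 27.59·60 + 2.19·412 + 36.55·674 + 16.05·202 = 30434.48.
Real growth = 30434.48/28601.23 − 1 = 0.0641.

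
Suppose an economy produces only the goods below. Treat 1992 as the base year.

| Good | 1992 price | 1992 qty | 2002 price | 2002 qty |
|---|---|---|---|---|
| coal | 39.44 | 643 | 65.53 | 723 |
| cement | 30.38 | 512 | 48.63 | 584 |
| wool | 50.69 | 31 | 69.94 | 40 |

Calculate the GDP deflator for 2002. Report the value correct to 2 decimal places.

162.73

Nominal GDP 2002 = 65.53·723 + 48.63·584 + 69.94·40 = 78575.71.
Real GDP 2002 (at 1992 prices) = 39.44·723 + 30.38·584 + 50.69·40 = 48284.64.
Deflator = Nominal/Real × 100 = 78575.71/48284.64 × 100 = 162.734.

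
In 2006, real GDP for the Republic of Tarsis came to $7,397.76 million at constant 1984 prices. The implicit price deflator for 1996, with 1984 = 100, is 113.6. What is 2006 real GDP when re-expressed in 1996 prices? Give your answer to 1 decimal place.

$8,403.9 million

Real GDP in 1996 prices = Real GDP in 1984 prices × (P_1996/P_1984) = 7397.76 × 1.136 = 8403.86.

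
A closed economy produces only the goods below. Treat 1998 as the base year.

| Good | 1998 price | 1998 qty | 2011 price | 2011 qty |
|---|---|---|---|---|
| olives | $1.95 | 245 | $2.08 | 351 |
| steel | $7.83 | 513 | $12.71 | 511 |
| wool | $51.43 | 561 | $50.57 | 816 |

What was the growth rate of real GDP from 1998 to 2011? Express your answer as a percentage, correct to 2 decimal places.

Real GDP 1998 = Nominal GDP 1998 = 1.95·245 + 7.83·513 + 51.43·561 = 33346.77.
Real GDP 2011 (at 1998 prices) = 1.95·351 + 7.83·511 + 51.43·816 = 46652.46.
Real growth = 46652.46/33346.77 − 1 = 0.3990.

39.90%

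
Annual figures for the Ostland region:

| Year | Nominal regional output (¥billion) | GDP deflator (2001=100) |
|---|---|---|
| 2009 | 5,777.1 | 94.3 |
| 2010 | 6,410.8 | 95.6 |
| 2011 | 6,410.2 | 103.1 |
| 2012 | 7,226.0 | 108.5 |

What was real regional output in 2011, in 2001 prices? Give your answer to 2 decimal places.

Real regional output 2011 = 6410.2 / 1.031 = 6217.46.

¥6,217.46 billion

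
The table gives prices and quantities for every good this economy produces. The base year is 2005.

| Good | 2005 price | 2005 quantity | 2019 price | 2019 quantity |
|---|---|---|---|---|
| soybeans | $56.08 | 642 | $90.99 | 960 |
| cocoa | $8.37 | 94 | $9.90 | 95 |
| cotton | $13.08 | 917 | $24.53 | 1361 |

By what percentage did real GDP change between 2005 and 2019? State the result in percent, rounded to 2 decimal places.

48.48%

Real GDP 2005 = Nominal GDP 2005 = 56.08·642 + 8.37·94 + 13.08·917 = 48784.50.
Real GDP 2019 (at 2005 prices) = 56.08·960 + 8.37·95 + 13.08·1361 = 72433.83.
Real growth = 72433.83/48784.50 − 1 = 0.4848.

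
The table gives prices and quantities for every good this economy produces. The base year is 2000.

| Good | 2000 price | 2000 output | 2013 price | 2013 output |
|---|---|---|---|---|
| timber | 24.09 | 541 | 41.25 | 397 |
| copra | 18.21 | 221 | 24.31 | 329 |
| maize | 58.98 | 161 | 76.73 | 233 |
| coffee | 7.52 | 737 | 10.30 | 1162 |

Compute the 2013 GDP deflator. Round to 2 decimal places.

Nominal GDP 2013 = 41.25·397 + 24.31·329 + 76.73·233 + 10.30·1162 = 54220.93.
Real GDP 2013 (at 2000 prices) = 24.09·397 + 18.21·329 + 58.98·233 + 7.52·1162 = 38035.40.
Deflator = Nominal/Real × 100 = 54220.93/38035.40 × 100 = 142.554.

142.55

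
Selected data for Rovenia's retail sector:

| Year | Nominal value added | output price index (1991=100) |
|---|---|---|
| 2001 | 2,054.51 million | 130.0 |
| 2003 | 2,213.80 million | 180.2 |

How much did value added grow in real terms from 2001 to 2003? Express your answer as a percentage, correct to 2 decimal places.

-22.26%

Deflate each year: 2001 → 2054.51/1.300 = 1580.39; 2003 → 2213.80/1.802 = 1228.52.
So real value added changed by 1228.52/1580.39 − 1 = -0.2226, i.e. -22.26%.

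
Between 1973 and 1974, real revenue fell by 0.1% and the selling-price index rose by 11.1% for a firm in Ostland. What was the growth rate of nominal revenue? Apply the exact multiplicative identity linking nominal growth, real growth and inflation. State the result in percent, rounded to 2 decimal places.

(1 + g_nom) = (1 + g_real)(1 + π) = 0.9990 × 1.1110 = 1.10989.

10.99%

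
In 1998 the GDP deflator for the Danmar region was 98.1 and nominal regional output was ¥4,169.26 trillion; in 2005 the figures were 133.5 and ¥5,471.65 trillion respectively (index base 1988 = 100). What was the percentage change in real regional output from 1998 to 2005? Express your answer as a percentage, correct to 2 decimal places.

-3.56%

Deflate each year: 1998 → 4169.26/0.981 = 4250.01; 2005 → 5471.65/1.335 = 4098.61.
So real regional output changed by 4098.61/4250.01 − 1 = -0.0356, i.e. -3.56%.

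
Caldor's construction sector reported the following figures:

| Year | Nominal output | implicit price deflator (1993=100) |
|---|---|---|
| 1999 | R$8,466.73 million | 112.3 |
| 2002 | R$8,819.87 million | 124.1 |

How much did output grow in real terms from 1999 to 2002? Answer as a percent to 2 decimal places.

-5.73%

Real output 1999 = 8466.73 / 1.123 = 7539.39.
Real output 2002 = 8819.87 / 1.241 = 7107.07.
Real growth = 7107.07 / 7539.39 − 1 = -0.0573.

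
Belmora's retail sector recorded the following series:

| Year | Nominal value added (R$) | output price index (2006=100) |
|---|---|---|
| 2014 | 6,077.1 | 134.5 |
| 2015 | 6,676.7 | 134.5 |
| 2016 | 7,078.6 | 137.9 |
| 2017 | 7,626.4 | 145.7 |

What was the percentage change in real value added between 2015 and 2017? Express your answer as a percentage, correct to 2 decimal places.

Real value added 2015 = 6676.7/1.345 = 4964.09.
Real value added 2017 = 7626.4/1.457 = 5234.32.
Change = 5234.32/4964.09 − 1 = 0.0544.

5.44%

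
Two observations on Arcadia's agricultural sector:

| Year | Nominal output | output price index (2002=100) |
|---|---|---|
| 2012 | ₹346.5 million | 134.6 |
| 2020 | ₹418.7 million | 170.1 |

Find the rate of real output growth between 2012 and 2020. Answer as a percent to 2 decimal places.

-4.38%

Real output 2012 = 346.5 / 1.346 = 257.43.
Real output 2020 = 418.7 / 1.701 = 246.15.
Real growth = 246.15 / 257.43 − 1 = -0.0438.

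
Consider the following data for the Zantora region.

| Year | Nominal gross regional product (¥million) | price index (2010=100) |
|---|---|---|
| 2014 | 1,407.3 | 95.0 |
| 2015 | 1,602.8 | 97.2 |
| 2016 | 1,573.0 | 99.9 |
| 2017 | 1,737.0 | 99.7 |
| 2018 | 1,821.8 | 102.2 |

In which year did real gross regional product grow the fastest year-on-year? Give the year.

2015: real = 1602.8/0.972 = 1648.97; growth vs 2014 (1481.37) = 11.31%.
2016: real = 1573.0/0.999 = 1574.57; growth vs 2015 (1648.97) = -4.51%.
2017: real = 1737.0/0.997 = 1742.23; growth vs 2016 (1574.57) = 10.65%.
2018: real = 1821.8/1.022 = 1782.58; growth vs 2017 (1742.23) = 2.32%.

2015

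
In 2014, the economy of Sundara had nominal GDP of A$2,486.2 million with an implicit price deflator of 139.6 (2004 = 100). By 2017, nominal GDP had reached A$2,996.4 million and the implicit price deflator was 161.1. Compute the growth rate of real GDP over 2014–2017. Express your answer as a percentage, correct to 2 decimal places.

4.44%

Deflate each year: 2014 → 2486.2/1.396 = 1780.95; 2017 → 2996.4/1.611 = 1859.96.
So real GDP changed by 1859.96/1780.95 − 1 = 0.0444, i.e. 4.44%.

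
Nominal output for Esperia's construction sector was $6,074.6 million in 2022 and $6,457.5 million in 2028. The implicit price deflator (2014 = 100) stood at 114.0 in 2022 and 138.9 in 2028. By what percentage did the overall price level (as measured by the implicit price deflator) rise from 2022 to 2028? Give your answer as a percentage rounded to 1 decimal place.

21.8%

Price-level change = 138.9 / 114.0 − 1 = 0.2184.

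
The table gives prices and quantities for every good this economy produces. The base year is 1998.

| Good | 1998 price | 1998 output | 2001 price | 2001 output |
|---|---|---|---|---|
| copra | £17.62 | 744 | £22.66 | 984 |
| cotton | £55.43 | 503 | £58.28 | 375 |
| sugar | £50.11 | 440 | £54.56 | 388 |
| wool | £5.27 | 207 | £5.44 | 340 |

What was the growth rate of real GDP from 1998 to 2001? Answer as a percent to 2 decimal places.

-7.44%

Real GDP 1998 = Nominal GDP 1998 = 17.62·744 + 55.43·503 + 50.11·440 + 5.27·207 = 64129.86.
Real GDP 2001 (at 1998 prices) = 17.62·984 + 55.43·375 + 50.11·388 + 5.27·340 = 59358.81.
Real growth = 59358.81/64129.86 − 1 = -0.0744.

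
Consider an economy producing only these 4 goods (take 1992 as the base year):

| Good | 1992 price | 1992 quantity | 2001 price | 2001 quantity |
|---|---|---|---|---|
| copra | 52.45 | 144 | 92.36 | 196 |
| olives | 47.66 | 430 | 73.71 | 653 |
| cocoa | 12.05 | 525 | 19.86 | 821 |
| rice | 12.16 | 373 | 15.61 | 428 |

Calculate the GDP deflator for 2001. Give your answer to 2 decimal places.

Nominal GDP 2001 = 92.36·196 + 73.71·653 + 19.86·821 + 15.61·428 = 89221.33.
Real GDP 2001 (at 1992 prices) = 52.45·196 + 47.66·653 + 12.05·821 + 12.16·428 = 56499.71.
Deflator = Nominal/Real × 100 = 89221.33/56499.71 × 100 = 157.915.

157.91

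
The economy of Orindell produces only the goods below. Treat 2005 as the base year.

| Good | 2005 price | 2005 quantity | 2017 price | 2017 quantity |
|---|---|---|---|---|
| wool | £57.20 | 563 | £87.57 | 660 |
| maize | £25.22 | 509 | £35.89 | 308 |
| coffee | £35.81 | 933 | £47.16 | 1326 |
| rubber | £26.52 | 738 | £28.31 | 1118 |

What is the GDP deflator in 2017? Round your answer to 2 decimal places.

132.92

Nominal GDP 2017 = 87.57·660 + 35.89·308 + 47.16·1326 + 28.31·1118 = 163035.06.
Real GDP 2017 (at 2005 prices) = 57.20·660 + 25.22·308 + 35.81·1326 + 26.52·1118 = 122653.18.
Deflator = Nominal/Real × 100 = 163035.06/122653.18 × 100 = 132.924.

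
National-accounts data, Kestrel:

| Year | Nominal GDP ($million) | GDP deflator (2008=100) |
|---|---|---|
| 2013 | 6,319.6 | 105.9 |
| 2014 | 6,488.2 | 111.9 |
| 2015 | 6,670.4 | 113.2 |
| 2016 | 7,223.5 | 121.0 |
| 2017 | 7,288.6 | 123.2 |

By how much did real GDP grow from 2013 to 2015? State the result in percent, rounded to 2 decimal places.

Real GDP 2013 = 6319.6/1.059 = 5967.52.
Real GDP 2015 = 6670.4/1.132 = 5892.58.
Change = 5892.58/5967.52 − 1 = -0.0126.

-1.26%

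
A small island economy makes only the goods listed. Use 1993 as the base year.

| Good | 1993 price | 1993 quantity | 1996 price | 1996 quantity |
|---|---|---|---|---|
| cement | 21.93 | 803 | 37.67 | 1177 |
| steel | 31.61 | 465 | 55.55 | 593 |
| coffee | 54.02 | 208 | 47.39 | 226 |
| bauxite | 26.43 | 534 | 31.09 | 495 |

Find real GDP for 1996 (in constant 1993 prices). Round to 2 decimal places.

Real GDP 1996 = Σ (p_1993 × q_1996) = 21.93·1177 + 31.61·593 + 54.02·226 + 26.43·495 = 69847.71.

69847.71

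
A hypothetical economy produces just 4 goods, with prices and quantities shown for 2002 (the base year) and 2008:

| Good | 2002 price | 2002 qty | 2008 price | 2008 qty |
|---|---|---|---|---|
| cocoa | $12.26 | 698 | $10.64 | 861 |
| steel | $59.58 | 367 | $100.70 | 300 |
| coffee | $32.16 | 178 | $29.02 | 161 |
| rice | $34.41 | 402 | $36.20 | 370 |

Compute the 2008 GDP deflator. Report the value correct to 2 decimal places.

123.95

Nominal GDP 2008 = 10.64·861 + 100.70·300 + 29.02·161 + 36.20·370 = 57437.26.
Real GDP 2008 (at 2002 prices) = 12.26·861 + 59.58·300 + 32.16·161 + 34.41·370 = 46339.32.
Deflator = Nominal/Real × 100 = 57437.26/46339.32 × 100 = 123.949.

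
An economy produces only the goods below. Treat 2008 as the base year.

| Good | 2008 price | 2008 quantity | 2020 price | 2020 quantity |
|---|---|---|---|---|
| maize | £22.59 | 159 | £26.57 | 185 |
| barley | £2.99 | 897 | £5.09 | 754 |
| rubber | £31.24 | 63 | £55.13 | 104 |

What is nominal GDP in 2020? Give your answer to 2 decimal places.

Nominal GDP 2020 = Σ (p_2020 × q_2020) = 26.57·185 + 5.09·754 + 55.13·104 = 14486.83.

£14486.83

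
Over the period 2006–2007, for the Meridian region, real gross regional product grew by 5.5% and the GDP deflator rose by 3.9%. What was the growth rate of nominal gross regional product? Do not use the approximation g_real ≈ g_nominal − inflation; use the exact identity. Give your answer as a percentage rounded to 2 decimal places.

(1 + g_nom) = (1 + g_real)(1 + π) = 1.0550 × 1.0390 = 1.09615.

9.61%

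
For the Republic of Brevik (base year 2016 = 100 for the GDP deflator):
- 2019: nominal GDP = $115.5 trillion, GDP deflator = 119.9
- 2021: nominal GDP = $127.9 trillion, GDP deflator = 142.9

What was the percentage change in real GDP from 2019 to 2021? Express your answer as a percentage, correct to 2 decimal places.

Deflate each year: 2019 → 115.5/1.199 = 96.33; 2021 → 127.9/1.429 = 89.50.
So real GDP changed by 89.50/96.33 − 1 = -0.0709, i.e. -7.09%.

-7.09%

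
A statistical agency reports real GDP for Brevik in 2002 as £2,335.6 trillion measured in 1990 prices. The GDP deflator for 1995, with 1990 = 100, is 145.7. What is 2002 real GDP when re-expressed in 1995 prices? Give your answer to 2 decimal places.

£3,402.97 trillion

Real GDP in 1995 prices = Real GDP in 1990 prices × (P_1995/P_1990) = 2335.6 × 1.457 = 3402.97.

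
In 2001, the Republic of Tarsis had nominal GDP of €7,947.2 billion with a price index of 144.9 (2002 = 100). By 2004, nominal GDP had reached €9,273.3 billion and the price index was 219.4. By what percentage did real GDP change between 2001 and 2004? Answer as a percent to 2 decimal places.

Deflate each year: 2001 → 7947.2/1.449 = 5484.61; 2004 → 9273.3/2.194 = 4226.66.
So real GDP changed by 4226.66/5484.61 − 1 = -0.2294, i.e. -22.94%.

-22.94%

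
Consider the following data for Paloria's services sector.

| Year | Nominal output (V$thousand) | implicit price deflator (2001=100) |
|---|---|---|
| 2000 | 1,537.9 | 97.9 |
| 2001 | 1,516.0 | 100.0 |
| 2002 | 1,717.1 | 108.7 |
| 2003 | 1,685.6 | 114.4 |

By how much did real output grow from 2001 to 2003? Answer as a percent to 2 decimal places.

Real output 2001 = 1516.0/1.000 = 1516.00.
Real output 2003 = 1685.6/1.144 = 1473.43.
Change = 1473.43/1516.00 − 1 = -0.0281.

-2.81%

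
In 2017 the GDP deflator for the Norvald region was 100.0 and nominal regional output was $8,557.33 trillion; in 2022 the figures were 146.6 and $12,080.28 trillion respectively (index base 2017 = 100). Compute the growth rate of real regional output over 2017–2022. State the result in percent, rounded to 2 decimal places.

Real regional output 2017 = 8557.33 / 1.000 = 8557.33.
Real regional output 2022 = 12080.28 / 1.466 = 8240.30.
Real growth = 8240.30 / 8557.33 − 1 = -0.0370.

-3.70%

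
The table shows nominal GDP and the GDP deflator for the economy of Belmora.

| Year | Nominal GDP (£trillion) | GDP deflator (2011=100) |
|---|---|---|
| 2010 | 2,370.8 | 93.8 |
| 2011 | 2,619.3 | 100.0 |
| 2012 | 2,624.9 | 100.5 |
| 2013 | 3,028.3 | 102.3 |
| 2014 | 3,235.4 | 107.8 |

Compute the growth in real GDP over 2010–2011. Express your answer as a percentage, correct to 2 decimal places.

3.63%

Real GDP 2010 = 2370.8/0.938 = 2527.51.
Real GDP 2011 = 2619.3/1.000 = 2619.30.
Change = 2619.30/2527.51 − 1 = 0.0363.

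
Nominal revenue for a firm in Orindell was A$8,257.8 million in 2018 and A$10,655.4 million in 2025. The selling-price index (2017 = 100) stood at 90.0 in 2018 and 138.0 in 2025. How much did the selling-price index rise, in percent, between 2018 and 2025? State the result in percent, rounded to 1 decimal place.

53.3%

Price-level change = 138.0 / 90.0 − 1 = 0.5333.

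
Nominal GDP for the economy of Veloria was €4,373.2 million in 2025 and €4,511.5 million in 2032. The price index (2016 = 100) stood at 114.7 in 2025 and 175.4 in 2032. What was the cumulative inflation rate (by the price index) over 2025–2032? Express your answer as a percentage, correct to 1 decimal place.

52.9%

Price-level change = 175.4 / 114.7 − 1 = 0.5292.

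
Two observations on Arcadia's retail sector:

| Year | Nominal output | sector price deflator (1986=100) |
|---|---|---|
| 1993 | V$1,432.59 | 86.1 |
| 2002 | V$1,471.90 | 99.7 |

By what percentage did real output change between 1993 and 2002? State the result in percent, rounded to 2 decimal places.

Real output 1993 = 1432.59 / 0.861 = 1663.87.
Real output 2002 = 1471.90 / 0.997 = 1476.33.
Real growth = 1476.33 / 1663.87 − 1 = -0.1127.

-11.27%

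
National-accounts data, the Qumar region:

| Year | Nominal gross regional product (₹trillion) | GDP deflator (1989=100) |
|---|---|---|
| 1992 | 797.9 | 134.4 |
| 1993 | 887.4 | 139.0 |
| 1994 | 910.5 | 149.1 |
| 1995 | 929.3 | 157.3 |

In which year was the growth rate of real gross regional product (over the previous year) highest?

1993: real = 887.4/1.390 = 638.42; growth vs 1992 (593.68) = 7.54%.
1994: real = 910.5/1.491 = 610.66; growth vs 1993 (638.42) = -4.35%.
1995: real = 929.3/1.573 = 590.78; growth vs 1994 (610.66) = -3.26%.

1993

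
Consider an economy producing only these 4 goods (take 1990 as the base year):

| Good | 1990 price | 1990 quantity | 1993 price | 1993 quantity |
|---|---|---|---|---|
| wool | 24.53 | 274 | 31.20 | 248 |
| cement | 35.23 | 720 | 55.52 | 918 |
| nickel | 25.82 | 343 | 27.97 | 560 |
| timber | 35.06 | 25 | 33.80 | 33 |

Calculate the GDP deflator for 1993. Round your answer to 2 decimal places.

139.68

Nominal GDP 1993 = 31.20·248 + 55.52·918 + 27.97·560 + 33.80·33 = 75483.56.
Real GDP 1993 (at 1990 prices) = 24.53·248 + 35.23·918 + 25.82·560 + 35.06·33 = 54040.76.
Deflator = Nominal/Real × 100 = 75483.56/54040.76 × 100 = 139.679.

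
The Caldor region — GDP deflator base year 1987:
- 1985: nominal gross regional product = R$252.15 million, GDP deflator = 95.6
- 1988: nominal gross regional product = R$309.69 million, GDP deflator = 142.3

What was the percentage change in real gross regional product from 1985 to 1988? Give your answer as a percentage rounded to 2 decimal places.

Real gross regional product 1985 = 252.15 / 0.956 = 263.76.
Real gross regional product 1988 = 309.69 / 1.423 = 217.63.
Real growth = 217.63 / 263.76 − 1 = -0.1749.

-17.49%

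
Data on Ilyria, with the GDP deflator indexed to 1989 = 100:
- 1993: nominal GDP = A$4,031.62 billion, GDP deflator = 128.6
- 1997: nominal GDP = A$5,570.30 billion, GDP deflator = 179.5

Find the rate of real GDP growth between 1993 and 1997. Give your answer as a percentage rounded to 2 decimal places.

-1.01%

Deflate each year: 1993 → 4031.62/1.286 = 3135.01; 1997 → 5570.30/1.795 = 3103.23.
So real GDP changed by 3103.23/3135.01 − 1 = -0.0101, i.e. -1.01%.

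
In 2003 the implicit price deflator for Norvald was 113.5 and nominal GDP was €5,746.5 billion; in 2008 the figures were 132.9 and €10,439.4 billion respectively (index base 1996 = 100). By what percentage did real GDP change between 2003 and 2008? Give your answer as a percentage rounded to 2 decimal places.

Real GDP 2003 = 5746.5 / 1.135 = 5063.00.
Real GDP 2008 = 10439.4 / 1.329 = 7855.08.
Real growth = 7855.08 / 5063.00 − 1 = 0.5515.

55.15%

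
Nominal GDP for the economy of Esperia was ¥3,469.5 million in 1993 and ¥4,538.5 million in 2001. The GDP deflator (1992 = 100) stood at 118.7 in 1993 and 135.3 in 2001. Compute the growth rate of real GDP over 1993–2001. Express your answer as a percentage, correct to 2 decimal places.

Deflate each year: 1993 → 3469.5/1.187 = 2922.91; 2001 → 4538.5/1.353 = 3354.40.
So real GDP changed by 3354.40/2922.91 − 1 = 0.1476, i.e. 14.76%.

14.76%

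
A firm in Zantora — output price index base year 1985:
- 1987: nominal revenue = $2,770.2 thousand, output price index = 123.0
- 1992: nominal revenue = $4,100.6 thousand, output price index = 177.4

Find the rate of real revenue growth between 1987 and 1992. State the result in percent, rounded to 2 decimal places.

Deflate each year: 1987 → 2770.2/1.230 = 2252.20; 1992 → 4100.6/1.774 = 2311.50.
So real revenue changed by 2311.50/2252.20 − 1 = 0.0263, i.e. 2.63%.

2.63%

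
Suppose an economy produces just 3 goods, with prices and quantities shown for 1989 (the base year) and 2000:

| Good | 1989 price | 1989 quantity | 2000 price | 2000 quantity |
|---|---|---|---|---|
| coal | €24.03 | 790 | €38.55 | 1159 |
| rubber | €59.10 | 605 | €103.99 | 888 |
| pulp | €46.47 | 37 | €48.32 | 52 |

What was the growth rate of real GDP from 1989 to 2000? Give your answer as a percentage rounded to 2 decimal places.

46.56%

Real GDP 1989 = Nominal GDP 1989 = 24.03·790 + 59.10·605 + 46.47·37 = 56458.59.
Real GDP 2000 (at 1989 prices) = 24.03·1159 + 59.10·888 + 46.47·52 = 82748.01.
Real growth = 82748.01/56458.59 − 1 = 0.4656.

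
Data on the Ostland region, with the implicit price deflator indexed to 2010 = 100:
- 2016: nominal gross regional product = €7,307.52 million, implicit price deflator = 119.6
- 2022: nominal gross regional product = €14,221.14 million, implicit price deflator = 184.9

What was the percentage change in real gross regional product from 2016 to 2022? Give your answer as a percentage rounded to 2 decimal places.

25.88%

Deflate each year: 2016 → 7307.52/1.196 = 6109.97; 2022 → 14221.14/1.849 = 7691.26.
So real gross regional product changed by 7691.26/6109.97 − 1 = 0.2588, i.e. 25.88%.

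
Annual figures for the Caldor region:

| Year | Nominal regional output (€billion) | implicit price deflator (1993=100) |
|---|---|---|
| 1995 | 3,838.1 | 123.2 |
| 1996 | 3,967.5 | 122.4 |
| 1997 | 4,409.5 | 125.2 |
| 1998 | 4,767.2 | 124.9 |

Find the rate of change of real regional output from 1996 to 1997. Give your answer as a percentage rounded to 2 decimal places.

8.65%

Real regional output 1996 = 3967.5/1.224 = 3241.42.
Real regional output 1997 = 4409.5/1.252 = 3521.96.
Change = 3521.96/3241.42 − 1 = 0.0865.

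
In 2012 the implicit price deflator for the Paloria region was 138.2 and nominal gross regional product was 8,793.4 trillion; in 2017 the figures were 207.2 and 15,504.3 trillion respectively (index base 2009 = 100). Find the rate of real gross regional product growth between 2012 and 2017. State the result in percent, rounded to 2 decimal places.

17.60%

Deflate each year: 2012 → 8793.4/1.382 = 6362.81; 2017 → 15504.3/2.072 = 7482.77.
So real gross regional product changed by 7482.77/6362.81 − 1 = 0.1760, i.e. 17.60%.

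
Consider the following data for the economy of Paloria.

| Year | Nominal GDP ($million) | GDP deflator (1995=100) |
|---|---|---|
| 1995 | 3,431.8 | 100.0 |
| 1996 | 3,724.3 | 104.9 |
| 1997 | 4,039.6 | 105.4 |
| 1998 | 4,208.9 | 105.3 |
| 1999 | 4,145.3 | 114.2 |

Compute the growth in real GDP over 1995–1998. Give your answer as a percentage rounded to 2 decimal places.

16.47%

Real GDP 1995 = 3431.8/1.000 = 3431.80.
Real GDP 1998 = 4208.9/1.053 = 3997.06.
Change = 3997.06/3431.80 − 1 = 0.1647.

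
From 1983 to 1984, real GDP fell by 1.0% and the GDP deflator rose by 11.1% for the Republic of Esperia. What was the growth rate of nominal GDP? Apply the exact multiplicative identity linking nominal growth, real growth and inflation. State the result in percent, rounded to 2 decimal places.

(1 + g_nom) = (1 + g_real)(1 + π) = 0.9900 × 1.1110 = 1.09989.

9.99%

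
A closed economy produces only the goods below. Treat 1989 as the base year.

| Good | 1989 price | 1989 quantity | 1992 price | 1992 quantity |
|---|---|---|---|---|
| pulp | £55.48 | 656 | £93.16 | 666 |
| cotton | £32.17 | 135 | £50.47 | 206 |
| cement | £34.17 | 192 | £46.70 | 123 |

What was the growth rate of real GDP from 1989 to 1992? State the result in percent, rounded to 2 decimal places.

Real GDP 1989 = Nominal GDP 1989 = 55.48·656 + 32.17·135 + 34.17·192 = 47298.47.
Real GDP 1992 (at 1989 prices) = 55.48·666 + 32.17·206 + 34.17·123 = 47779.61.
Real growth = 47779.61/47298.47 − 1 = 0.0102.

1.02%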